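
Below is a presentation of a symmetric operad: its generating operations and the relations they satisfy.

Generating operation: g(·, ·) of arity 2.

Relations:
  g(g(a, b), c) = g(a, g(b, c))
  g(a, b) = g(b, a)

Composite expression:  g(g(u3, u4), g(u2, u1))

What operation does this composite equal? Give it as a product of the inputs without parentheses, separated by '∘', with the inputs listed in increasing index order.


u1 ∘ u2 ∘ u3 ∘ u4

Reordering under g is free, so list the u-inputs canonically.
g(u3, u4) spells out as u3 ∘ u4
g(u2, u1) spells out as u2 ∘ u1
g(g(u3, u4), g(u2, u1)) spells out as u3 ∘ u4 ∘ u2 ∘ u1
reordering the factors by index: u1 ∘ u2 ∘ u3 ∘ u4


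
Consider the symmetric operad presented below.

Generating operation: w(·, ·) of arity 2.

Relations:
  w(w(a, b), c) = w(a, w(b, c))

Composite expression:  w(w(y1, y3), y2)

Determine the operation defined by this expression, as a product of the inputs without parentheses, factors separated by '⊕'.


Key point: w is associative — brackets drop, the y-order remains.
w(y1, y3) flattens to y1 ⊕ y3
w(w(y1, y3), y2) flattens to y1 ⊕ y3 ⊕ y2

y1 ⊕ y3 ⊕ y2


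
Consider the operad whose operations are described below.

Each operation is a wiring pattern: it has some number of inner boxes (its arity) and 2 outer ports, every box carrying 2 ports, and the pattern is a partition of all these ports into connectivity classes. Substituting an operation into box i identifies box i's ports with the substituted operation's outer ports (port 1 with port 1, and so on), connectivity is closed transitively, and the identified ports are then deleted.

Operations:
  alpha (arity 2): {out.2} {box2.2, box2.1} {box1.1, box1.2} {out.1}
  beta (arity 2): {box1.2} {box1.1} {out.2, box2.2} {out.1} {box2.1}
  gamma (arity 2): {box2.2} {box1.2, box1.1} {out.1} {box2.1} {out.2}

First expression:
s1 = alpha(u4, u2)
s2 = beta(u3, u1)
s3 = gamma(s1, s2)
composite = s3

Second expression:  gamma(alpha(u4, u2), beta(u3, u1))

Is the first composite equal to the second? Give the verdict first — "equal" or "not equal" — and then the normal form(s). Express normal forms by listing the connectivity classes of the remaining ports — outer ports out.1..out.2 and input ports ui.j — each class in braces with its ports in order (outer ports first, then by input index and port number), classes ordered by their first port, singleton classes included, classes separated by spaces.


equal; both compose to {out.1} {out.2} {u1.1} {u1.2} {u2.1, u2.2} {u3.1} {u3.2} {u4.1, u4.2}

Normal form of the first expression: {out.1} {out.2} {u1.1} {u1.2} {u2.1, u2.2} {u3.1} {u3.2} {u4.1, u4.2}
Normal form of the second expression: {out.1} {out.2} {u1.1} {u1.2} {u2.1, u2.2} {u3.1} {u3.2} {u4.1, u4.2}
One common form — equal.


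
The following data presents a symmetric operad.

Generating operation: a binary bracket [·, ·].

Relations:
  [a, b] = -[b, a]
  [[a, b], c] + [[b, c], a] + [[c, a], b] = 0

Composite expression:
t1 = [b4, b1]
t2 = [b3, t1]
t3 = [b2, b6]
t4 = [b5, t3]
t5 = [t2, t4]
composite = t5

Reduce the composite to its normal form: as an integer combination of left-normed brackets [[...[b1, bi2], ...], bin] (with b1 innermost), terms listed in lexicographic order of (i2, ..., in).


-[[[[[b1, b4], b3], b2], b6], b5] + [[[[[b1, b4], b3], b5], b2], b6] - [[[[[b1, b4], b3], b5], b6], b2] + [[[[[b1, b4], b3], b6], b2], b5]

In the tensor algebra, words opening b1 carry the b1-anchored form.
Composite bracket: [[b3, [b4, b1]], [b5, [b2, b6]]]
Applying ab - ba throughout gives 32 signed words (2^5 = 32).
Only words starting with b1 matter:
  sign of b1b4b3b2b6b5 is -1, so it contributes -[[[[[b1, b4], b3], b2], b6], b5]
  sign of b1b4b3b5b2b6 is +1, so it contributes +[[[[[b1, b4], b3], b5], b2], b6]
  sign of b1b4b3b5b6b2 is -1, so it contributes -[[[[[b1, b4], b3], b5], b6], b2]
  sign of b1b4b3b6b2b5 is +1, so it contributes +[[[[[b1, b4], b3], b6], b2], b5]


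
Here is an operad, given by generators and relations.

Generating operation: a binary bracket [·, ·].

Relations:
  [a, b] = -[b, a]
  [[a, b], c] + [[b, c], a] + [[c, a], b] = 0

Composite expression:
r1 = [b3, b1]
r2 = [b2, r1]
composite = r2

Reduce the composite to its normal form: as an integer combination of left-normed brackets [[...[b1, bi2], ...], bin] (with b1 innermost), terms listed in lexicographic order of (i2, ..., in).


[[b1, b3], b2]

Skip Jacobi rewriting: expand, keep b1-initial words, read off terms.
Composite bracket: [b2, [b3, b1]]
Applying ab - ba throughout gives 4 signed words (2^2 = 4).
Words beginning with b1 determine it all:
  b1b3b2 appears with sign +1, giving the term +[[b1, b3], b2]


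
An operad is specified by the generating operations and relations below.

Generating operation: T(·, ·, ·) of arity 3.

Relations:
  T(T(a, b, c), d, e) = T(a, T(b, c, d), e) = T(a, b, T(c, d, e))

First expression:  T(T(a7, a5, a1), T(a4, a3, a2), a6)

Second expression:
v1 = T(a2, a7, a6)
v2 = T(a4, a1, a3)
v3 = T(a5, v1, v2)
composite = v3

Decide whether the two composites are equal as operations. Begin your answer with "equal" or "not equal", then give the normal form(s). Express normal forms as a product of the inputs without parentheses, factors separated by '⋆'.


In normal form, the first expression is a7 ⋆ a5 ⋆ a1 ⋆ a4 ⋆ a3 ⋆ a2 ⋆ a6
In normal form, the second expression is a5 ⋆ a2 ⋆ a7 ⋆ a6 ⋆ a4 ⋆ a1 ⋆ a3
Different reductions; not equal.

not equal; the first gives a7 ⋆ a5 ⋆ a1 ⋆ a4 ⋆ a3 ⋆ a2 ⋆ a6 and the second a5 ⋆ a2 ⋆ a7 ⋆ a6 ⋆ a4 ⋆ a1 ⋆ a3


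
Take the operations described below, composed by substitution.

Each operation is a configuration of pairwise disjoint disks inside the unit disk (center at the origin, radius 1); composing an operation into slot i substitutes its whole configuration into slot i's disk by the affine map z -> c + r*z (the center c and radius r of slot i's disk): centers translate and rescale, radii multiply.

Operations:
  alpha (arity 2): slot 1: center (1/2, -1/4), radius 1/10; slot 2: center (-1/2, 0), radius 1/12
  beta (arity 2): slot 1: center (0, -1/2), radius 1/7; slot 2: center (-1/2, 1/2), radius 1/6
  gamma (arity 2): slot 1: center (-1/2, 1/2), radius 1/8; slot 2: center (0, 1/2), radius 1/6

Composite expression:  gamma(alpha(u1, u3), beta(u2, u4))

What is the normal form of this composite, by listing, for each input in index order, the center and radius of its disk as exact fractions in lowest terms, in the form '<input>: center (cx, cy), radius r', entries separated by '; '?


u1: center (-7/16, 15/32), radius 1/80; u2: center (0, 5/12), radius 1/42; u3: center (-9/16, 1/2), radius 1/96; u4: center (-1/12, 7/12), radius 1/36


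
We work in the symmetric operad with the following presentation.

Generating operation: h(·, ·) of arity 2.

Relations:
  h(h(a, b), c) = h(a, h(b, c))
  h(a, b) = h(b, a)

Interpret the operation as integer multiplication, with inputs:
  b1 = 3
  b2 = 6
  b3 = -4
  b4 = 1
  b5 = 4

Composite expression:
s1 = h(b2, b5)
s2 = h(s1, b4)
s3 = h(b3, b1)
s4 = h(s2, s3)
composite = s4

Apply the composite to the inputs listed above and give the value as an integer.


h(b2, b5) = 24
h(h(b2, b5), b4) = 24
h(b3, b1) = -12
h(h(h(b2, b5), b4), h(b3, b1)) = -288

-288


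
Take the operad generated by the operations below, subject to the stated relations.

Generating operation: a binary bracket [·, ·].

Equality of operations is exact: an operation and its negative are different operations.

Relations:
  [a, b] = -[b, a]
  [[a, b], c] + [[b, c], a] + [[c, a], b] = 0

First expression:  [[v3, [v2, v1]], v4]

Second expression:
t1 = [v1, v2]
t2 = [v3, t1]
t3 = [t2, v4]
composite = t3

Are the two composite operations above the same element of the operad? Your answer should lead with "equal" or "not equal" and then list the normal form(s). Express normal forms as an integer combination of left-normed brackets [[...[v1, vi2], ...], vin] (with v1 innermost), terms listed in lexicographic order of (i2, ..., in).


not equal — first [[[v1, v2], v3], v4], second -[[[v1, v2], v3], v4]

Normal form of the first expression: [[[v1, v2], v3], v4]
Normal form of the second expression: -[[[v1, v2], v3], v4]
The forms do not match — not equal.


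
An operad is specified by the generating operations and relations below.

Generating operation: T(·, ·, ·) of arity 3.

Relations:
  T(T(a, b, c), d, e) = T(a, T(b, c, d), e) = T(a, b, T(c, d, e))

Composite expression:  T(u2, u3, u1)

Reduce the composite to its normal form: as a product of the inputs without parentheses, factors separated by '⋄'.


Every regrouping of T is equal, so read the u-inputs in written order.
T(u2, u3, u1) reduces to u2 ⋄ u3 ⋄ u1

u2 ⋄ u3 ⋄ u1


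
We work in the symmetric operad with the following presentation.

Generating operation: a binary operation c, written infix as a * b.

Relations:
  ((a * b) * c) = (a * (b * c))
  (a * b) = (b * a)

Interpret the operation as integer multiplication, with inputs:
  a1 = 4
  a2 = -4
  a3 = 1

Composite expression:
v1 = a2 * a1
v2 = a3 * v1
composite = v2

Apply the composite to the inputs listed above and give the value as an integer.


(a2 * a1) = -16
(a3 * (a2 * a1)) = -16

-16


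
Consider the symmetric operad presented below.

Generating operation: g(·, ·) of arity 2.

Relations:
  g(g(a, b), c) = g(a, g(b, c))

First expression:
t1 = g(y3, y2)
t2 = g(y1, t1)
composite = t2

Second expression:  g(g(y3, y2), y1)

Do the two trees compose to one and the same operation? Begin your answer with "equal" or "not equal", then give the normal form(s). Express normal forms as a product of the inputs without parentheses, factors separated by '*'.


not equal; first: y1 * y3 * y2; second: y3 * y2 * y1

The first expression reduces to y1 * y3 * y2
The second expression reduces to y3 * y2 * y1
They disagree, so not equal.


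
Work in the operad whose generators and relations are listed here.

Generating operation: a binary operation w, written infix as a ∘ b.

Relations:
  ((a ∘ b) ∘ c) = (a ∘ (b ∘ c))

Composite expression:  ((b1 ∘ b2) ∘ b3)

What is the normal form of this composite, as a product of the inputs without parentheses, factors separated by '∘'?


b1 ∘ b2 ∘ b3

All parenthesizations of w agree; list the b-inputs left to right.
(b1 ∘ b2) linearizes to b1 ∘ b2
((b1 ∘ b2) ∘ b3) linearizes to b1 ∘ b2 ∘ b3


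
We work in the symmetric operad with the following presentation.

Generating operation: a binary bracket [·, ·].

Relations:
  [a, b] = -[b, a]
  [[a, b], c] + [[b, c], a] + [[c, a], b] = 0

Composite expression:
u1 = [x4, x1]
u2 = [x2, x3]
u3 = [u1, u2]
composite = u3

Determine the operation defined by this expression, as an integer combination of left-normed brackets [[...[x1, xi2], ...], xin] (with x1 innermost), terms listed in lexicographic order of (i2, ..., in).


Left-normed coefficients sit on the x1-initial expansion words.
Composite bracket: [[x4, x1], [x2, x3]]
The bracket unfolds into 8 signed words via [a, b] = ab - ba (2^3 = 8).
Keep just the words that open with x1:
  x1x4x2x3 (sign -1) contributes -[[[x1, x4], x2], x3]
  x1x4x3x2 (sign +1) contributes +[[[x1, x4], x3], x2]

-[[[x1, x4], x2], x3] + [[[x1, x4], x3], x2]


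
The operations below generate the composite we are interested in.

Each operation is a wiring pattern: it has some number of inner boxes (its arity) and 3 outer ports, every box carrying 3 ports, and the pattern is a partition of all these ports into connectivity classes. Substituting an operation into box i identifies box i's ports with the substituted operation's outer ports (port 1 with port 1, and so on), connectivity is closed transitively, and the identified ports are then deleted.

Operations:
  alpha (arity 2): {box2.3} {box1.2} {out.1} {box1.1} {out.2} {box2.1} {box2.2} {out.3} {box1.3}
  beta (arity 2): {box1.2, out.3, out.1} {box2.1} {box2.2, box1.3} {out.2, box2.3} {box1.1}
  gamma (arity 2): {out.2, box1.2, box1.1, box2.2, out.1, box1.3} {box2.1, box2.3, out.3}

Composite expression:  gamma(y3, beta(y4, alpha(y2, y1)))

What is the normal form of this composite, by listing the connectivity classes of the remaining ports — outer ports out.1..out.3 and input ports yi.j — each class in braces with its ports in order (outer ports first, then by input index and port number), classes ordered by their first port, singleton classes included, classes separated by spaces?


After gluing at gamma, chains via deleted ports link the y-ports.
stage alpha: inputs (y2, y1), connectivity {out.1} {out.2} {out.3} {y1.1} {y1.2} {y1.3} {y2.1} {y2.2} {y2.3}, out.j its boundary
stage beta: inputs (y4, y2, y1), connectivity {out.1, out.3, y4.2} {out.2} {y1.1} {y1.2} {y1.3} {y2.1} {y2.2} {y2.3} {y4.1} {y4.3}, out.j its boundary
stage gamma: inputs (y3, y4, y2, y1), connectivity {out.1, out.2, y3.1, y3.2, y3.3} {out.3, y4.2} {y1.1} {y1.2} {y1.3} {y2.1} {y2.2} {y2.3} {y4.1} {y4.3}, out.j its boundary

{out.1, out.2, y3.1, y3.2, y3.3} {out.3, y4.2} {y1.1} {y1.2} {y1.3} {y2.1} {y2.2} {y2.3} {y4.1} {y4.3}


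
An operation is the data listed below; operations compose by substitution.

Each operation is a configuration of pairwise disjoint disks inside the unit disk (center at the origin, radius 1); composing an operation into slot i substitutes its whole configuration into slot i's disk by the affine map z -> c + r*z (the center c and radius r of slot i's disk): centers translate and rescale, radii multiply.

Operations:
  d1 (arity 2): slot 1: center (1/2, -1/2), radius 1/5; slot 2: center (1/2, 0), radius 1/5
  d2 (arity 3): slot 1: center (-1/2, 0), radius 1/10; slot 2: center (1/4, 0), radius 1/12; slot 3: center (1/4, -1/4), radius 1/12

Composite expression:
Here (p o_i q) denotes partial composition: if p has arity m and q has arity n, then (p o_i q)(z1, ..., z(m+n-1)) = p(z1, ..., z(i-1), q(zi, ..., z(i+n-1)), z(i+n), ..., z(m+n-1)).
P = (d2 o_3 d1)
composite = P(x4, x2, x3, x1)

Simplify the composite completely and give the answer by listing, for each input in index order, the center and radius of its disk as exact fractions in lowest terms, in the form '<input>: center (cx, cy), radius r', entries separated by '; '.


x1: center (7/24, -1/4), radius 1/60; x2: center (1/4, 0), radius 1/12; x3: center (7/24, -7/24), radius 1/60; x4: center (-1/2, 0), radius 1/10


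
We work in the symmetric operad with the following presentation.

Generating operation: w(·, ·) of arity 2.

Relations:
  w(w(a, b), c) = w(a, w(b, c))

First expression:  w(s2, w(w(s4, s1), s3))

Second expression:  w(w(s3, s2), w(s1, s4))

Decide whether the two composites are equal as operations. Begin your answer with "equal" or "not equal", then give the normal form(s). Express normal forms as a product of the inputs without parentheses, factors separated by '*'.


Normal form of the first expression: s2 * s4 * s1 * s3
Normal form of the second expression: s3 * s2 * s1 * s4
No match — not equal.

not equal — first s2 * s4 * s1 * s3, second s3 * s2 * s1 * s4


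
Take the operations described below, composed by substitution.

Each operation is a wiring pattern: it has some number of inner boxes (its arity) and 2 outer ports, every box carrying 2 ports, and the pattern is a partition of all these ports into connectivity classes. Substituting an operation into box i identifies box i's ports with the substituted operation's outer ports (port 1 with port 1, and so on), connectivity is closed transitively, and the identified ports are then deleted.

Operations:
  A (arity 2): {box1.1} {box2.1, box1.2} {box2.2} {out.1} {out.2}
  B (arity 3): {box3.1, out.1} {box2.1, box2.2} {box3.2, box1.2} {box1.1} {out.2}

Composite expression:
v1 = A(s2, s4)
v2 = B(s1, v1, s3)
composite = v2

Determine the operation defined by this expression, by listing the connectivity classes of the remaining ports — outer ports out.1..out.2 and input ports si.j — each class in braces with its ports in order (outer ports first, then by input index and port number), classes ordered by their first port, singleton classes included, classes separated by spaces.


{out.1, s3.1} {out.2} {s1.1} {s1.2, s3.2} {s2.1} {s2.2, s4.1} {s4.2}

Two ports join when wires chain via B-identified ports.
the subtree at A composes to {out.1} {out.2} {s2.1} {s2.2, s4.1} {s4.2} on (s2, s4); out.j = own outer ports
the subtree at B composes to {out.1, s3.1} {out.2} {s1.1} {s1.2, s3.2} {s2.1} {s2.2, s4.1} {s4.2} on (s1, s2, s4, s3); out.j = own outer ports


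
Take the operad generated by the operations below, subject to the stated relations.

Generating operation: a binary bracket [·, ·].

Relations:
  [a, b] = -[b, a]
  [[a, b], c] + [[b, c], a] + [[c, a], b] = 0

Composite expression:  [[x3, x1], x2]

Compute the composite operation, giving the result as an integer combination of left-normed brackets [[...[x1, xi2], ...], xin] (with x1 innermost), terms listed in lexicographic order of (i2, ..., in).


-[[x1, x3], x2]

Expand each bracket as ab - ba; the x1-initial words give the coefficients.
Composite bracket: [[x3, x1], x2]
Expanding via [a, b] = ab - ba: 4 signed words (2^2 = 4).
Collect the words opening with x1:
  the word x1x3x2 carries sign -1 and contributes -[[x1, x3], x2]


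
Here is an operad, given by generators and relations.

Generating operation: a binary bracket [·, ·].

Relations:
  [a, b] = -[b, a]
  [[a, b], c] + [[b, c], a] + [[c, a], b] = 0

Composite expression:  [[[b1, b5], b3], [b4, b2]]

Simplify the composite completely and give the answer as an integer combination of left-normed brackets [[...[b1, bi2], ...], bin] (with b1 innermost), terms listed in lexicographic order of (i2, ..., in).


Left-normed coefficients sit on the b1-initial expansion words.
Composite bracket: [[[b1, b5], b3], [b4, b2]]
Applying ab - ba throughout gives 16 signed words (2^4 = 16).
Words beginning with b1 determine it all:
  b1b5b3b2b4 (sign -1) contributes -[[[[b1, b5], b3], b2], b4]
  b1b5b3b4b2 (sign +1) contributes +[[[[b1, b5], b3], b4], b2]

-[[[[b1, b5], b3], b2], b4] + [[[[b1, b5], b3], b4], b2]


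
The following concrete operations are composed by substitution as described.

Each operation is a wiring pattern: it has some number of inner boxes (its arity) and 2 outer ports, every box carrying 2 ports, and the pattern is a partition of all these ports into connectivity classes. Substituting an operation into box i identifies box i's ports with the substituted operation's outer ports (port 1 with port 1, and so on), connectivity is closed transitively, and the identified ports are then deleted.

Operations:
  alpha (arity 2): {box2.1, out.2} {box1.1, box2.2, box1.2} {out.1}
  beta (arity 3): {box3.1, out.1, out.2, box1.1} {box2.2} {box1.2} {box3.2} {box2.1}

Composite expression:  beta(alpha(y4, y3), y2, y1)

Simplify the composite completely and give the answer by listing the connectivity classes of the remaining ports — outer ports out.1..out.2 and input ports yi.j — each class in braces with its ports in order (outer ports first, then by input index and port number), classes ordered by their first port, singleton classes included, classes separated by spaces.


{out.1, out.2, y1.1} {y1.2} {y2.1} {y2.2} {y3.1} {y3.2, y4.1, y4.2}

Connectivity passes through glued beta-boundaries; trace each wire chain.
after alpha, the pattern on (y4, y3) reads {out.1} {out.2, y3.1} {y3.2, y4.1, y4.2} (out.j = its outer ports)
after beta, the pattern on (y4, y3, y2, y1) reads {out.1, out.2, y1.1} {y1.2} {y2.1} {y2.2} {y3.1} {y3.2, y4.1, y4.2} (out.j = its outer ports)


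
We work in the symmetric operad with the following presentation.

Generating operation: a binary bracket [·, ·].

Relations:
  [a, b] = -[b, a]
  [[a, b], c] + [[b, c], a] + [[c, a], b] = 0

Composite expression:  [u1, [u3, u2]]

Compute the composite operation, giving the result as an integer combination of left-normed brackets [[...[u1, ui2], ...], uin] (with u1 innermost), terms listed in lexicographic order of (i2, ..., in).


-[[u1, u2], u3] + [[u1, u3], u2]

Expand each bracket as ab - ba; the u1-initial words give the coefficients.
Composite bracket: [u1, [u3, u2]]
Each bracket splits as ab - ba, giving 4 signed words (2^2 = 4).
Coefficients come from the u1-initial words:
  the word u1u2u3 carries sign -1 and contributes -[[u1, u2], u3]
  the word u1u3u2 carries sign +1 and contributes +[[u1, u3], u2]


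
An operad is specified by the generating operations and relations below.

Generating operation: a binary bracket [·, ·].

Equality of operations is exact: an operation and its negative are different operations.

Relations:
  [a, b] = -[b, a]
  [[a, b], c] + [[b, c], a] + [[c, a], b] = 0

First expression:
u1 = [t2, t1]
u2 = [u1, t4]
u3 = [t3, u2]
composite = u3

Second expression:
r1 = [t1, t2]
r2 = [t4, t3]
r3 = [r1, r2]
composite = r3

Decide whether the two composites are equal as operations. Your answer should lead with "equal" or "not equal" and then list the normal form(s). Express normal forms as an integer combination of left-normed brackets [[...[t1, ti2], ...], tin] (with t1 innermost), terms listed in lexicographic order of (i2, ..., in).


not equal; the first gives [[[t1, t2], t4], t3] and the second -[[[t1, t2], t3], t4] + [[[t1, t2], t4], t3]

The first composite normalizes to [[[t1, t2], t4], t3]
The second composite normalizes to -[[[t1, t2], t3], t4] + [[[t1, t2], t4], t3]
No match — not equal.


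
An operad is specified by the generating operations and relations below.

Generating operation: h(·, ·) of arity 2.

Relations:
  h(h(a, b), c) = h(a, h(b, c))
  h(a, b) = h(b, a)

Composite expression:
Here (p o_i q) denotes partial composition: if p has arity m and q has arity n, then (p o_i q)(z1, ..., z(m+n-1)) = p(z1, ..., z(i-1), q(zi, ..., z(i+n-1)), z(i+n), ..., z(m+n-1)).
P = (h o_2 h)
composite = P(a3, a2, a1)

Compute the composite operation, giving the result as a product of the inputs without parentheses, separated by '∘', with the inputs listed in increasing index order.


a1 ∘ a2 ∘ a3


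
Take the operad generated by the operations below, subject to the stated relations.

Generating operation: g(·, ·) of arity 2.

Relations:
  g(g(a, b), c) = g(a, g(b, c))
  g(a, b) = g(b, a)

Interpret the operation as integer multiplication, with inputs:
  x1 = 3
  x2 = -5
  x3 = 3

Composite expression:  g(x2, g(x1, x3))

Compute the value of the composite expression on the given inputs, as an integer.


g(x1, x3) = 9
g(x2, g(x1, x3)) = -45

-45


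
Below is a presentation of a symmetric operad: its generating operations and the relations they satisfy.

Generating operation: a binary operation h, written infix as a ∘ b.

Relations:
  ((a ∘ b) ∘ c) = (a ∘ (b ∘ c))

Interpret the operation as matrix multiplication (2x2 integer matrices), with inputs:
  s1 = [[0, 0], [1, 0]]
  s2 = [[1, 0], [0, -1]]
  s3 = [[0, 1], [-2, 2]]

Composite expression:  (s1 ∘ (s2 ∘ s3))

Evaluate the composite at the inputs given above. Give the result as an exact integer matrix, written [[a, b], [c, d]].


[[0, 0], [0, 1]]

(s2 ∘ s3) = [[0, 1], [2, -2]]
(s1 ∘ (s2 ∘ s3)) = [[0, 0], [0, 1]]


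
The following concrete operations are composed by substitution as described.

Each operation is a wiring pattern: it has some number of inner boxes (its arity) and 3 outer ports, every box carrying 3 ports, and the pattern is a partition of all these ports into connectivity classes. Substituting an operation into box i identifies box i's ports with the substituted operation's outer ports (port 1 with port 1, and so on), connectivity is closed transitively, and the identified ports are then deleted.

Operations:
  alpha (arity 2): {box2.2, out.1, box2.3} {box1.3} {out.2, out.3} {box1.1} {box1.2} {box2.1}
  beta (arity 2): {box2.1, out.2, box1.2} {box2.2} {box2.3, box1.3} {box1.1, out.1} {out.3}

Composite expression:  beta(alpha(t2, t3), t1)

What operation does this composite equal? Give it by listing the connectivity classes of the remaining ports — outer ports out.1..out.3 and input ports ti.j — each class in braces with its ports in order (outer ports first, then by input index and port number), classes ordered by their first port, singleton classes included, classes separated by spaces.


Reachability decides: close wires over beta-identified ports.
composing alpha on (t2, t3), with out.j its own outer ports: {out.1, t3.2, t3.3} {out.2, out.3} {t2.1} {t2.2} {t2.3} {t3.1}
composing beta on (t2, t3, t1), with out.j its own outer ports: {out.1, t3.2, t3.3} {out.2, t1.1, t1.3} {out.3} {t1.2} {t2.1} {t2.2} {t2.3} {t3.1}

{out.1, t3.2, t3.3} {out.2, t1.1, t1.3} {out.3} {t1.2} {t2.1} {t2.2} {t2.3} {t3.1}


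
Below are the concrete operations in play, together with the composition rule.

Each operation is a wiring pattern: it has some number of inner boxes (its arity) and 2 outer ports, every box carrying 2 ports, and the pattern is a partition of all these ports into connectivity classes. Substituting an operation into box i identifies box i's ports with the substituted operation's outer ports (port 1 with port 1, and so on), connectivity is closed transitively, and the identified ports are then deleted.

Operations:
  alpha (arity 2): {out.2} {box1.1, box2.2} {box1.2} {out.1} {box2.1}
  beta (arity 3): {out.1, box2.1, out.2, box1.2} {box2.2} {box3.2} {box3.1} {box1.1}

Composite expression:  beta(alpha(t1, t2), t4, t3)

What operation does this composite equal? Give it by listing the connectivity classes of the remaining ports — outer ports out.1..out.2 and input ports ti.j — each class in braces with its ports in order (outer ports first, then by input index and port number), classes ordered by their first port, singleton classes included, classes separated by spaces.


Treat the ports identified at beta as solder joints: merge, then drop.
the subtree at alpha composes to {out.1} {out.2} {t1.1, t2.2} {t1.2} {t2.1} on (t1, t2); out.j = own outer ports
the subtree at beta composes to {out.1, out.2, t4.1} {t1.1, t2.2} {t1.2} {t2.1} {t3.1} {t3.2} {t4.2} on (t1, t2, t4, t3); out.j = own outer ports

{out.1, out.2, t4.1} {t1.1, t2.2} {t1.2} {t2.1} {t3.1} {t3.2} {t4.2}


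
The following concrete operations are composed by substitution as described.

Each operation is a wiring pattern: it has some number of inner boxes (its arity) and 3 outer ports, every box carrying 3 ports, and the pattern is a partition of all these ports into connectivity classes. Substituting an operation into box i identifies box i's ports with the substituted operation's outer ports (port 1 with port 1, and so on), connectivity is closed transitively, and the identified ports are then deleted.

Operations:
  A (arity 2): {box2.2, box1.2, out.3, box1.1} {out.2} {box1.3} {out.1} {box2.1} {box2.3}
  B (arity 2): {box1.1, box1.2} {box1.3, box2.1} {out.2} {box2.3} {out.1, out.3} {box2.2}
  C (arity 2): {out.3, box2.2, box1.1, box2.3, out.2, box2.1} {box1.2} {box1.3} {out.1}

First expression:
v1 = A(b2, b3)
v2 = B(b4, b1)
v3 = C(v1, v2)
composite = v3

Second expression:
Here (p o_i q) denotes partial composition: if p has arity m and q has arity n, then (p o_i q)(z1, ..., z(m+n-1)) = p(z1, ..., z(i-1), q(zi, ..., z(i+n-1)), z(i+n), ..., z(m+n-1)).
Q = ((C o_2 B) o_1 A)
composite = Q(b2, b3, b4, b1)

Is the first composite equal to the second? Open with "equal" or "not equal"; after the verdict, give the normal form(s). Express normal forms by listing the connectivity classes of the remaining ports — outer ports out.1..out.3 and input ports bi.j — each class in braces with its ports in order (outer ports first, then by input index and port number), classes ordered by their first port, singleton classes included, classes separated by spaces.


equal; both compose to {out.1} {out.2, out.3} {b1.1, b4.3} {b1.2} {b1.3} {b2.1, b2.2, b3.2} {b2.3} {b3.1} {b3.3} {b4.1, b4.2}

In normal form, the first expression is {out.1} {out.2, out.3} {b1.1, b4.3} {b1.2} {b1.3} {b2.1, b2.2, b3.2} {b2.3} {b3.1} {b3.3} {b4.1, b4.2}
In normal form, the second expression is {out.1} {out.2, out.3} {b1.1, b4.3} {b1.2} {b1.3} {b2.1, b2.2, b3.2} {b2.3} {b3.1} {b3.3} {b4.1, b4.2}
Both agree, so they are equal.


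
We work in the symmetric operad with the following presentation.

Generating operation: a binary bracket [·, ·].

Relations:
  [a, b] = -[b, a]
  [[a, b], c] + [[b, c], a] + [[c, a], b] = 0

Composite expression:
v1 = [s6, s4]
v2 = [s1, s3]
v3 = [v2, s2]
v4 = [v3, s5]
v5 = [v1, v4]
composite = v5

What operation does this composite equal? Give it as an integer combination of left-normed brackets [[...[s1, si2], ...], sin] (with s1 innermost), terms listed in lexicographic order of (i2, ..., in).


[[[[[s1, s3], s2], s5], s4], s6] - [[[[[s1, s3], s2], s5], s6], s4]

Left-normed coefficients sit on the s1-initial expansion words.
Composite bracket: [[s6, s4], [[[s1, s3], s2], s5]]
Under [a, b] = ab - ba we get 32 signed associative words (2^5 = 32).
Keep just the words that open with s1:
  word s1s3s2s5s4s6 has sign +1, contributing +[[[[[s1, s3], s2], s5], s4], s6]
  word s1s3s2s5s6s4 has sign -1, contributing -[[[[[s1, s3], s2], s5], s6], s4]


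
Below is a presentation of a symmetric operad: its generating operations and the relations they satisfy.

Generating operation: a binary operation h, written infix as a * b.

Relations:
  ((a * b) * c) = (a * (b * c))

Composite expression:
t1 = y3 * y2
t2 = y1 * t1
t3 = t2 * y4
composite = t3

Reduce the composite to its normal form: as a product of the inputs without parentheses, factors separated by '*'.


y1 * y3 * y2 * y4

The h-tree's shape is irrelevant; the y-reading-order decides.
(y3 * y2) flattens to y3 * y2
(y1 * (y3 * y2)) flattens to y1 * y3 * y2
((y1 * (y3 * y2)) * y4) flattens to y1 * y3 * y2 * y4


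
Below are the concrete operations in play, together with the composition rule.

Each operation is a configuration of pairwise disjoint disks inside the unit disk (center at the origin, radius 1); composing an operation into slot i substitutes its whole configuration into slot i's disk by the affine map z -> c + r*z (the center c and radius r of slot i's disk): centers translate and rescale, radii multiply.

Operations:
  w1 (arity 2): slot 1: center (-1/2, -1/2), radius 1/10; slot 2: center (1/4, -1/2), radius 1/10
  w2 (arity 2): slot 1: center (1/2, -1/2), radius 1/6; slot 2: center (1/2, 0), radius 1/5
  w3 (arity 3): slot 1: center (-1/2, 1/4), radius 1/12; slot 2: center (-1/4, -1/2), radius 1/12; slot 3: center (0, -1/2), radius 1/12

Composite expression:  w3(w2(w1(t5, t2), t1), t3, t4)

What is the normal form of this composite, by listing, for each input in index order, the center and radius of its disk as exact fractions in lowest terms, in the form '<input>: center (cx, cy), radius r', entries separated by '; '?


t1: center (-11/24, 1/4), radius 1/60; t2: center (-131/288, 29/144), radius 1/720; t3: center (-1/4, -1/2), radius 1/12; t4: center (0, -1/2), radius 1/12; t5: center (-67/144, 29/144), radius 1/720

Affine substitution under w3: radii multiply and t-centers shift.
t5: after 3 affine steps, its disk has center (-67/144, 29/144), radius 1/720
t2: after 3 affine steps, its disk has center (-131/288, 29/144), radius 1/720
t1: after 2 affine steps, its disk has center (-11/24, 1/4), radius 1/60
t3: after 1 affine step, its disk has center (-1/4, -1/2), radius 1/12
t4: after 1 affine step, its disk has center (0, -1/2), radius 1/12


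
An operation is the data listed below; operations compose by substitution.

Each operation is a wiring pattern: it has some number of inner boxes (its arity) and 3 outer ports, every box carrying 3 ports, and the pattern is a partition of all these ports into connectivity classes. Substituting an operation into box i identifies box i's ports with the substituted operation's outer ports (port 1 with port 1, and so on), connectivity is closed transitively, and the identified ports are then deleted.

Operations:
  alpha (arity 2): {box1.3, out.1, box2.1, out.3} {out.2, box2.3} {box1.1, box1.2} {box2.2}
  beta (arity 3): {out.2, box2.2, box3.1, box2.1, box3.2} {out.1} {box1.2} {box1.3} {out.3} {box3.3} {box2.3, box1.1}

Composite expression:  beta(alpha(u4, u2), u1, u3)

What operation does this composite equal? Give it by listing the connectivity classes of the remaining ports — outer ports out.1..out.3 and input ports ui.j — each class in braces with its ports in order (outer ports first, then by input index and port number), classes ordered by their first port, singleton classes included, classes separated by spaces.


{out.1} {out.2, u1.1, u1.2, u3.1, u3.2} {out.3} {u1.3, u2.1, u4.3} {u2.2} {u2.3} {u3.3} {u4.1, u4.2}

Reachability decides: close wires over beta-identified ports.
composing alpha on (u4, u2), with out.j its own outer ports: {out.1, out.3, u2.1, u4.3} {out.2, u2.3} {u2.2} {u4.1, u4.2}
composing beta on (u4, u2, u1, u3), with out.j its own outer ports: {out.1} {out.2, u1.1, u1.2, u3.1, u3.2} {out.3} {u1.3, u2.1, u4.3} {u2.2} {u2.3} {u3.3} {u4.1, u4.2}


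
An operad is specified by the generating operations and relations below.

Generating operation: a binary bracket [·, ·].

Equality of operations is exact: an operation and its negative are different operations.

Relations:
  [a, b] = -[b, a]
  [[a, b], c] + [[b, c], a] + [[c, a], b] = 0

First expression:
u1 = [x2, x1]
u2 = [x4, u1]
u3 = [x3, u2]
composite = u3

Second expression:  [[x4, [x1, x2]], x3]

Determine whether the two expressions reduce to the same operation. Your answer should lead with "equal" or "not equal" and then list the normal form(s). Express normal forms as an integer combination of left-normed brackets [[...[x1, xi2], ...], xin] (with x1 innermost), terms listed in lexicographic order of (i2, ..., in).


equal; the common form is -[[[x1, x2], x4], x3]

The first expression, normalized: -[[[x1, x2], x4], x3]
The second expression, normalized: -[[[x1, x2], x4], x3]
Identical normal forms: equal.


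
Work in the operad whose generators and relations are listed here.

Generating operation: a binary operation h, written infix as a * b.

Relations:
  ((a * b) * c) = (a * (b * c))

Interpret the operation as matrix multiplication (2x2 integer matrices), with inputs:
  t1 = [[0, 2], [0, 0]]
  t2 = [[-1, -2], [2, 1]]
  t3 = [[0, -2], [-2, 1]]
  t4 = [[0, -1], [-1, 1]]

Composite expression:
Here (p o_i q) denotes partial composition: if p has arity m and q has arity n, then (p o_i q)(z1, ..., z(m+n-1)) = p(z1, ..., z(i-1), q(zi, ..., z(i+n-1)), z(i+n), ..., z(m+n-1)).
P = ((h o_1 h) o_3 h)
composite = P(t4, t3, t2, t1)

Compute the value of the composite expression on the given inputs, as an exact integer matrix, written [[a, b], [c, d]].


[[0, -8], [0, 16]]

(t4 * t3) = [[2, -1], [-2, 3]]
(t2 * t1) = [[0, -2], [0, 4]]
((t4 * t3) * (t2 * t1)) = [[0, -8], [0, 16]]


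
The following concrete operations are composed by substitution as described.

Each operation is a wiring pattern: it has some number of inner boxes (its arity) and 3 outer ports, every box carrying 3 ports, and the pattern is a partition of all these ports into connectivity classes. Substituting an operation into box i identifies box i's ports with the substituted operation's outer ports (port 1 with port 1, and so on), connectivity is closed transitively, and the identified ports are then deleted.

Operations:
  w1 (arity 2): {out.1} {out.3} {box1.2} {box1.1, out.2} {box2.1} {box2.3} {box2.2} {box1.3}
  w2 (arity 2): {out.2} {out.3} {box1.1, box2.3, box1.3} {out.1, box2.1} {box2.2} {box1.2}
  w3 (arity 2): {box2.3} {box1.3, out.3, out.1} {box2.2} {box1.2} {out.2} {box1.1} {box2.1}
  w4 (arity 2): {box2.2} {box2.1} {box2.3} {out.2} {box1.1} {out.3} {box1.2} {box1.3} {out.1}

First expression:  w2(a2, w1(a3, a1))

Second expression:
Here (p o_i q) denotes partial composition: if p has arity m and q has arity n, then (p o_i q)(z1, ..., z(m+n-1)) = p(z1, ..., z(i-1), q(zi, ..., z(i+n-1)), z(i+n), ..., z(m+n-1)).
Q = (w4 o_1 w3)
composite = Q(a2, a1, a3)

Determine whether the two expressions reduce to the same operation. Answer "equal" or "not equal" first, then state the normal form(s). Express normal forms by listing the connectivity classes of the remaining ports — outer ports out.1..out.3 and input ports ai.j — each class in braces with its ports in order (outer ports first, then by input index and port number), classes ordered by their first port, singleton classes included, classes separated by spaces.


The first composite normalizes to {out.1} {out.2} {out.3} {a1.1} {a1.2} {a1.3} {a2.1, a2.3} {a2.2} {a3.1} {a3.2} {a3.3}
The second composite normalizes to {out.1} {out.2} {out.3} {a1.1} {a1.2} {a1.3} {a2.1} {a2.2} {a2.3} {a3.1} {a3.2} {a3.3}
Distinct normal forms: not equal.

not equal: they reduce to {out.1} {out.2} {out.3} {a1.1} {a1.2} {a1.3} {a2.1, a2.3} {a2.2} {a3.1} {a3.2} {a3.3} and {out.1} {out.2} {out.3} {a1.1} {a1.2} {a1.3} {a2.1} {a2.2} {a2.3} {a3.1} {a3.2} {a3.3}


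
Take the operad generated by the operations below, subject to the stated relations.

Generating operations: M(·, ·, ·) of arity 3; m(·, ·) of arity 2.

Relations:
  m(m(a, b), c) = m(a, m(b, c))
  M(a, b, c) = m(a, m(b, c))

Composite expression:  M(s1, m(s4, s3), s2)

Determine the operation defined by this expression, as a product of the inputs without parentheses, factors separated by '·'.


s1 · s4 · s3 · s2

Every regrouping of M is equal, so read the s-inputs in written order.
m(s4, s3) linearizes to s4 · s3
M(s1, m(s4, s3), s2) linearizes to s1 · s4 · s3 · s2


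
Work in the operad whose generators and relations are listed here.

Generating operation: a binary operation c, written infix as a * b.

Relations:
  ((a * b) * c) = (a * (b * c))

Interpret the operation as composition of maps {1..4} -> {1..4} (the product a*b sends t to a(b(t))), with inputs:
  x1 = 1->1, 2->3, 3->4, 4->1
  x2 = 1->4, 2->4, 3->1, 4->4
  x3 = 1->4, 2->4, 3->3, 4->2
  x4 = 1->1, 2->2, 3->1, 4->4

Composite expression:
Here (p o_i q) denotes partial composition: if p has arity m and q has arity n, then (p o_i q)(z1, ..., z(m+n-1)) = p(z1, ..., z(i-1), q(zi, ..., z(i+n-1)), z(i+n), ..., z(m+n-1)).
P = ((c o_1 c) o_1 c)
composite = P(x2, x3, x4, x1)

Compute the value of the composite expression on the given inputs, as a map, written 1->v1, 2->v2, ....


1->4, 2->4, 3->4, 4->4

(x2 * x3) = 1->4, 2->4, 3->1, 4->4
((x2 * x3) * x4) = 1->4, 2->4, 3->4, 4->4
(((x2 * x3) * x4) * x1) = 1->4, 2->4, 3->4, 4->4


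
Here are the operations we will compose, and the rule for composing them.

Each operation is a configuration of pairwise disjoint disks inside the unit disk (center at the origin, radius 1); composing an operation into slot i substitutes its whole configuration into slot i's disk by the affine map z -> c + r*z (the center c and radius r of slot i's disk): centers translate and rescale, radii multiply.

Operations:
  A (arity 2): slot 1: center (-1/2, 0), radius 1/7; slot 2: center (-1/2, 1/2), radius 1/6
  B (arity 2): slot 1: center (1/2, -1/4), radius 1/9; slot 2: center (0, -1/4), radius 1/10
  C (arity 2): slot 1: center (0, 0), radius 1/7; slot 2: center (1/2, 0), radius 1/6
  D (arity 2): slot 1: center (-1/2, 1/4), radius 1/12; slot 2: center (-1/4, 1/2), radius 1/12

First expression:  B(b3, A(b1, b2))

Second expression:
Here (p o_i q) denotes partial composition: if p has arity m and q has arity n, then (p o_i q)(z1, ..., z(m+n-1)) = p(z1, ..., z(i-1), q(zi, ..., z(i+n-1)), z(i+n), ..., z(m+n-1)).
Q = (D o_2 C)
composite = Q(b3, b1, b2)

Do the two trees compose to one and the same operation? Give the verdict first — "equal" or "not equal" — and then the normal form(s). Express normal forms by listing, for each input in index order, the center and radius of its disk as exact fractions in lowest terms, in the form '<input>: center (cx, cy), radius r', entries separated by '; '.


Reducing the first expression gives b1: center (-1/20, -1/4), radius 1/70; b2: center (-1/20, -1/5), radius 1/60; b3: center (1/2, -1/4), radius 1/9
Reducing the second expression gives b1: center (-1/4, 1/2), radius 1/84; b2: center (-5/24, 1/2), radius 1/72; b3: center (-1/2, 1/4), radius 1/12
The normal forms differ: not equal.

not equal; the first gives b1: center (-1/20, -1/4), radius 1/70; b2: center (-1/20, -1/5), radius 1/60; b3: center (1/2, -1/4), radius 1/9 and the second b1: center (-1/4, 1/2), radius 1/84; b2: center (-5/24, 1/2), radius 1/72; b3: center (-1/2, 1/4), radius 1/12
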